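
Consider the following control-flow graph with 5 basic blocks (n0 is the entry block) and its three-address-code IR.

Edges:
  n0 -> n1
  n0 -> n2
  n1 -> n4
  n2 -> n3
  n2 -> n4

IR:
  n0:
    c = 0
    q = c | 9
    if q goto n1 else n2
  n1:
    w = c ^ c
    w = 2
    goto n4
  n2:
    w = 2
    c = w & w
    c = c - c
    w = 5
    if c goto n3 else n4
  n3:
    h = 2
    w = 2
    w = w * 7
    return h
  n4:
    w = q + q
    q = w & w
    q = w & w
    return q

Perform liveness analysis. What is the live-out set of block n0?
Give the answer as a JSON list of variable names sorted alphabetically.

def/use:
  n0 def {c,q} use ∅
  n1 def {w} use {c}
  n2 def {c,w} use ∅
  n3 def {h,w} use ∅
  n4 def {q,w} use {q}

Live sets:
  n0 li=∅ lo={c,q}
  n1 li={c,q} lo={q}
  n2 li={q} lo={q}
  n3 li=∅ lo=∅
  n4 li={q} lo=∅

live-out(n0) = ["c", "q"]

Answer: ["c", "q"]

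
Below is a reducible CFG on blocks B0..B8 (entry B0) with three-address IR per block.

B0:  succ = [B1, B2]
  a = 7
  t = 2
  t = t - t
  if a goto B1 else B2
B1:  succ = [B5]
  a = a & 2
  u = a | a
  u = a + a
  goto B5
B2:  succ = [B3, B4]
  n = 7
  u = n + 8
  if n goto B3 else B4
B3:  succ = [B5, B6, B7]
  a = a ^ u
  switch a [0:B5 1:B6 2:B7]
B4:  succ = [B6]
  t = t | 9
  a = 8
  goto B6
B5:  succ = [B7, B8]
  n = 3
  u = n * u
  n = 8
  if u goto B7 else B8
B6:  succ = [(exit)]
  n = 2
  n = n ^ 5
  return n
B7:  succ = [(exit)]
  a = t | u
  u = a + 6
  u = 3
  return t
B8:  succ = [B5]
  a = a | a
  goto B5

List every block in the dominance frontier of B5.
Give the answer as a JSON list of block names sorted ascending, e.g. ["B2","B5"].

idom tree: B1←B0 B2←B0 B3←B2 B4←B2 B5←B0 B6←B2 B7←B0 B8←B5
Dom∩ at merges:
  B5: preds {B1,B3,B8}: {B0,B1} ∩ {B0,B2,B3} ∩ {B0,B5,B8} = {B0}; idom=B0
  B6: preds {B3,B4}: {B0,B2,B3} ∩ {B0,B2,B4} = {B0,B2}; idom=B2
  B7: preds {B3,B5}: {B0,B2,B3} ∩ {B0,B5} = {B0}; idom=B0

DF walk-up:
  join B5 pred B1: B1 stop@B0
  join B5 pred B3: B3→B2 stop@B0
  join B5 pred B8: B8→B5 stop@B0
  join B6 pred B3: B3 stop@B2
  join B6 pred B4: B4 stop@B2
  join B7 pred B3: B3→B2 stop@B0
  join B7 pred B5: B5 stop@B0
  B0: DF=∅
  B1: DF={B5}
  B2: DF={B5,B7}
  B3: DF={B5,B6,B7}
  B4: DF={B6}
  B5: DF={B5,B7}
  B6: DF=∅
  B7: DF=∅
  B8: DF={B5}

DF(B5) = ["B5", "B7"]

Answer: ["B5", "B7"]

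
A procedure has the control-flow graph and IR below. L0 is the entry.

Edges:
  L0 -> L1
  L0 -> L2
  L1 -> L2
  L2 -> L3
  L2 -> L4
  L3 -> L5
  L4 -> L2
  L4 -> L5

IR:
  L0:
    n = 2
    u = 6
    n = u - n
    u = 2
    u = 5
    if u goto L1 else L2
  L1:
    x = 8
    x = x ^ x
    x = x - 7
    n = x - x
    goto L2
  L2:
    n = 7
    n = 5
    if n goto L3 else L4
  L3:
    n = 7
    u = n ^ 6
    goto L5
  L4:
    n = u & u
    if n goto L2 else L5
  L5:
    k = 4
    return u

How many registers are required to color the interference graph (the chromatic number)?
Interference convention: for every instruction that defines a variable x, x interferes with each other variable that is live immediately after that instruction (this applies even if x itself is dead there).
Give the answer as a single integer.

def/use:
  L0: {n,u} / ∅
  L1: {n,x} / ∅
  L2: {n} / ∅
  L3: {n,u} / ∅
  L4: {n} / {u}
  L5: {k} / {u}

Backward fixpoint:
  live L0: ∅→{u}
  live L1: {u}→{u}
  live L2: {u}→{u}
  live L3: ∅→{u}
  live L4: {u}→{u}
  live L5: {u}→∅

Conflict graph:
  k↔{u}
  n↔{u}
  u↔{k,n,x}
  x↔{u}

Chromatic number:
  clique {k,u} ⇒ need ≥ 2
  2-colouring: c0={u}  c1={k,n,x}
  χ = 2

Answer: 2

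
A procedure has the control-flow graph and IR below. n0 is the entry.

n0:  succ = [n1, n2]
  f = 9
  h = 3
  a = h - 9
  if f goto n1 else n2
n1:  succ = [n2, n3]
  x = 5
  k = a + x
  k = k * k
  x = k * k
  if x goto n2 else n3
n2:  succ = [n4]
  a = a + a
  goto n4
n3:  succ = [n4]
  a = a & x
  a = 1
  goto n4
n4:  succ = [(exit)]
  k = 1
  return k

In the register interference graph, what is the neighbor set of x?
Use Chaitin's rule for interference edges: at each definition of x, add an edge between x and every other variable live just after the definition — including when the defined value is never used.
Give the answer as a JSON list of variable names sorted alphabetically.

def/use:
  n0: {a,f,h} / ∅
  n1: {k,x} / {a}
  n2: {a} / {a}
  n3: {a} / {a,x}
  n4: {k} / ∅

Live sets:
  n0 li=∅ lo={a}
  n1 li={a} lo={a,x}
  n2 li={a} lo=∅
  n3 li={a,x} lo=∅
  n4 li=∅ lo=∅

Conflict graph:
  a — {f,k,x}
  f — {a,h}
  h — {f}
  k — {a}
  x — {a}

N(x) = ["a"]

Answer: ["a"]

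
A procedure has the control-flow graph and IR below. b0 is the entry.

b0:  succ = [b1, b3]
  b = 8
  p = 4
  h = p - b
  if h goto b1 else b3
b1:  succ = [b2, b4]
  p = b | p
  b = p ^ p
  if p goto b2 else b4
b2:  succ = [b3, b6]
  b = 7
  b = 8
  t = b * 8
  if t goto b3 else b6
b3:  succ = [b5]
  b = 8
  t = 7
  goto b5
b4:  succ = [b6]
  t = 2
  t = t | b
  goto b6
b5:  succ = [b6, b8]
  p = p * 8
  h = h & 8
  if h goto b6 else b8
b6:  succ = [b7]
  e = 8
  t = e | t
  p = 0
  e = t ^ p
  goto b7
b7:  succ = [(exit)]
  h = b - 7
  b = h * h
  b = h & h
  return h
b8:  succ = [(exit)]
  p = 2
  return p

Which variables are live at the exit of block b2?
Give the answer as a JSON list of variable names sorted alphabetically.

def/use:
  b0: {b,h,p} / ∅
  b1: {b,p} / {b,p}
  b2: {b,t} / ∅
  b3: {b,t} / ∅
  b4: {t} / {b}
  b5: {h,p} / {h,p}
  b6: {e,p,t} / {t}
  b7: {b,h} / {b}
  b8: {p} / ∅

Live sets:
  live b0: ∅→{b,h,p}
  live b1: {b,h,p}→{b,h,p}
  live b2: {h,p}→{b,h,p,t}
  live b3: {h,p}→{b,h,p,t}
  live b4: {b}→{b,t}
  live b5: {b,h,p,t}→{b,t}
  live b6: {b,t}→{b}
  live b7: {b}→∅
  live b8: ∅→∅

live-out(b2) = ["b", "h", "p", "t"]

Answer: ["b", "h", "p", "t"]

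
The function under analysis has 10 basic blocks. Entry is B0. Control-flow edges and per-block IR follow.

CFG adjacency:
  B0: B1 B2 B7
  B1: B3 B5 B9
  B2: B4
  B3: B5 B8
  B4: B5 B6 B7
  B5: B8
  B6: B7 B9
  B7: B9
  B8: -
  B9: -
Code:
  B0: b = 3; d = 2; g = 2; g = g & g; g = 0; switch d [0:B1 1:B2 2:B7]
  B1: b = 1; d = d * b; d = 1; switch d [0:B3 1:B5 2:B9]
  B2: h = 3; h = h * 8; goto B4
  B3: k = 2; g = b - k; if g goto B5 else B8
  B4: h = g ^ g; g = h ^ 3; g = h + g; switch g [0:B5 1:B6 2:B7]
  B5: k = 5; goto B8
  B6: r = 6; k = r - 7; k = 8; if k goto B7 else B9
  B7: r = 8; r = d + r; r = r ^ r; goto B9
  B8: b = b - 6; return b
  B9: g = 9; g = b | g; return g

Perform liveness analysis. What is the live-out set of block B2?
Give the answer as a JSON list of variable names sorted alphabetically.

Answer: ["b", "d", "g"]

Derivation:
Per-block:
  B0: {b,d,g} / ∅
  B1: {b,d} / {d}
  B2: {h} / ∅
  B3: {g,k} / {b}
  B4: {g,h} / {g}
  B5: {k} / ∅
  B6: {k,r} / ∅
  B7: {r} / {d}
  B8: {b} / {b}
  B9: {g} / {b}

Live sets:
  live B0: ∅→{b,d,g}
  live B1: {d}→{b}
  live B2: {b,d,g}→{b,d,g}
  live B3: {b}→{b}
  live B4: {b,d,g}→{b,d}
  live B5: {b}→{b}
  live B6: {b,d}→{b,d}
  live B7: {b,d}→{b}
  live B8: {b}→∅
  live B9: {b}→∅

live-out(B2) = ["b", "d", "g"]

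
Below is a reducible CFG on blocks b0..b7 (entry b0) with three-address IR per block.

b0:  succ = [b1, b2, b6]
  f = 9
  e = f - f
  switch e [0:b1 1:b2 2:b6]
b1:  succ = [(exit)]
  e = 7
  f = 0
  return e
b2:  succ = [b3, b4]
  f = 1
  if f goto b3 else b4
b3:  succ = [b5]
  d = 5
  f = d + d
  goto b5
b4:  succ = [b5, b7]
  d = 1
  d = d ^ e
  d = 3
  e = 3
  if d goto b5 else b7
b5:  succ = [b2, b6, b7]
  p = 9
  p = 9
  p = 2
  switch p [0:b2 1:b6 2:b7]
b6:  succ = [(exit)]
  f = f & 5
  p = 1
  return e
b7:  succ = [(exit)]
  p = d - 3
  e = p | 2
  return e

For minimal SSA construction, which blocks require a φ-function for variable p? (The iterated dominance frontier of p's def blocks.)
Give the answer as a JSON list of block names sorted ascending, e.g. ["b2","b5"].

Answer: ["b2", "b6", "b7"]

Working:
idom tree: b1←b0 b2←b0 b3←b2 b4←b2 b5←b2 b6←b0 b7←b2
Dom at joins:
  b2: preds {b0,b5}: {b0} ∩ {b0,b2,b5} = {b0}; idom=b0
  b5: preds {b3,b4}: {b0,b2,b3} ∩ {b0,b2,b4} = {b0,b2}; idom=b2
  b6: preds {b0,b5}: {b0} ∩ {b0,b2,b5} = {b0}; idom=b0
  b7: preds {b4,b5}: {b0,b2,b4} ∩ {b0,b2,b5} = {b0,b2}; idom=b2

Frontier:
  b2←b0: walk · to b0
  b2←b5: walk b5→b2 to b0
  b5←b3: walk b3 to b2
  b5←b4: walk b4 to b2
  b6←b0: walk · to b0
  b6←b5: walk b5→b2 to b0
  b7←b4: walk b4 to b2
  b7←b5: walk b5 to b2
  b0: DF=∅
  b1: DF=∅
  b2: DF={b2,b6}
  b3: DF={b5}
  b4: DF={b5,b7}
  b5: DF={b2,b6,b7}
  b6: DF=∅
  b7: DF=∅

φ for p: defs {b5,b6,b7}
  DF⁺ = {b2,b6,b7}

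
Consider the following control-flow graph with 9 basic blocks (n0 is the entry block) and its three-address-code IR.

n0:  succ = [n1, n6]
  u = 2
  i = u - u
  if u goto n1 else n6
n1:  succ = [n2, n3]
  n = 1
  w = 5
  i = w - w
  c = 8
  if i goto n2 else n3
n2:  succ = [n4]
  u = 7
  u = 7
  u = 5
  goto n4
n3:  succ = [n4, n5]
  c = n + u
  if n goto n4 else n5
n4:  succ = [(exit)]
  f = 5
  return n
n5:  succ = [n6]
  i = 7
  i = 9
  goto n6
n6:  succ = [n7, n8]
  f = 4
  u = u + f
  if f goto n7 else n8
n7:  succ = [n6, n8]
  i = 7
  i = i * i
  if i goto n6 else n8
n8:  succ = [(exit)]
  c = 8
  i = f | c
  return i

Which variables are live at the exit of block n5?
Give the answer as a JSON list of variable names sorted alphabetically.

Answer: ["u"]

Analysis:
Block summaries:
  n0 def {i,u} use ∅
  n1 def {c,i,n,w} use ∅
  n2 def {u} use ∅
  n3 def {c} use {n,u}
  n4 def {f} use {n}
  n5 def {i} use ∅
  n6 def {f,u} use {u}
  n7 def {i} use ∅
  n8 def {c,i} use {f}

Liveness:
  live n0: ∅→{u}
  live n1: {u}→{n,u}
  live n2: {n}→{n}
  live n3: {n,u}→{n,u}
  live n4: {n}→∅
  live n5: {u}→{u}
  live n6: {u}→{f,u}
  live n7: {f,u}→{f,u}
  live n8: {f}→∅

live-out(n5) = ["u"]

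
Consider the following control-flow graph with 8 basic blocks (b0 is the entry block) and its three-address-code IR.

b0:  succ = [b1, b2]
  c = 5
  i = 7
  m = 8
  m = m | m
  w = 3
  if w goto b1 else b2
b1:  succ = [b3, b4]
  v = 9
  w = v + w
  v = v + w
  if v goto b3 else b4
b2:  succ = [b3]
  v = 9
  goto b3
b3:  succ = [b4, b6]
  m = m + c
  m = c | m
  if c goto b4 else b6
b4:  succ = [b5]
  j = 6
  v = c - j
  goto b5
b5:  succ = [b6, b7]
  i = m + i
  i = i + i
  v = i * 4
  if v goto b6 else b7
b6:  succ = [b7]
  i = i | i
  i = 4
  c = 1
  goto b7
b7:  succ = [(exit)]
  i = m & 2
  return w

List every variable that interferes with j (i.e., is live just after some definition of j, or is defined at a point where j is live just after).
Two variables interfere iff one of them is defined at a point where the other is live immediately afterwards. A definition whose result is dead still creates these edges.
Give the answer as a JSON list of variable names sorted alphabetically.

Answer: ["c", "i", "m", "w"]

Working:
def/use:
  b0: {c,i,m,w} / ∅
  b1: {v,w} / {w}
  b2: {v} / ∅
  b3: {m} / {c,m}
  b4: {j,v} / {c}
  b5: {i,v} / {i,m}
  b6: {c,i} / {i}
  b7: {i} / {m,w}

Backward fixpoint:
  live b0: ∅→{c,i,m,w}
  live b1: {c,i,m,w}→{c,i,m,w}
  live b2: {c,i,m,w}→{c,i,m,w}
  live b3: {c,i,m,w}→{c,i,m,w}
  live b4: {c,i,m,w}→{i,m,w}
  live b5: {i,m,w}→{i,m,w}
  live b6: {i,m,w}→{m,w}
  live b7: {m,w}→∅

Conflict graph:
  c: {i,j,m,v,w}
  i: {c,j,m,v,w}
  j: {c,i,m,w}
  m: {c,i,j,v,w}
  v: {c,i,m,w}
  w: {c,i,j,m,v}

N(j) = ["c", "i", "m", "w"]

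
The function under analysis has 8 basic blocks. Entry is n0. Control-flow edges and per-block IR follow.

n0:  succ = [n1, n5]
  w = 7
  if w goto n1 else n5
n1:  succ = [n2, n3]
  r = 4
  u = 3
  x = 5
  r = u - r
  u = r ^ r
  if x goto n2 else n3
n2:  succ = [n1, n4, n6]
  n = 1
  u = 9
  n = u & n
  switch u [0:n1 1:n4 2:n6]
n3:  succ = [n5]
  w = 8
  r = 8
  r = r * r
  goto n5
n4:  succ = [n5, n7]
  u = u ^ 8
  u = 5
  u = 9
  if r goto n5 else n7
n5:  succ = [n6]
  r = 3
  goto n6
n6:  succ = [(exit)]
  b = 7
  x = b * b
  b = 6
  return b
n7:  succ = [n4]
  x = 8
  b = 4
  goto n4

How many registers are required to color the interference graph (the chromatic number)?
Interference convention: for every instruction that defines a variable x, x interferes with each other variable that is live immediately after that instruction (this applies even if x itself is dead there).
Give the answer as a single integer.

Block summaries:
  n0: def={w} ue=∅
  n1: def={r,u,x} ue=∅
  n2: def={n,u} ue=∅
  n3: def={r,w} ue=∅
  n4: def={u} ue={r,u}
  n5: def={r} ue=∅
  n6: def={b,x} ue=∅
  n7: def={b,x} ue=∅

Backward fixpoint:
  n0 li=∅ lo=∅
  n1 li=∅ lo={r}
  n2 li={r} lo={r,u}
  n3 li=∅ lo=∅
  n4 li={r,u} lo={r,u}
  n5 li=∅ lo=∅
  n6 li=∅ lo=∅
  n7 li={r,u} lo={r,u}

Interference:
  b — {r,u}
  n — {r,u}
  r — {b,n,u,x}
  u — {b,n,r,x}
  w — ∅
  x — {r,u}

Chromatic number:
  clique {b,r,u} ⇒ need ≥ 3
  3-colouring: R0={r,w}  R1={u}  R2={b,n,x}
  χ = 3

Answer: 3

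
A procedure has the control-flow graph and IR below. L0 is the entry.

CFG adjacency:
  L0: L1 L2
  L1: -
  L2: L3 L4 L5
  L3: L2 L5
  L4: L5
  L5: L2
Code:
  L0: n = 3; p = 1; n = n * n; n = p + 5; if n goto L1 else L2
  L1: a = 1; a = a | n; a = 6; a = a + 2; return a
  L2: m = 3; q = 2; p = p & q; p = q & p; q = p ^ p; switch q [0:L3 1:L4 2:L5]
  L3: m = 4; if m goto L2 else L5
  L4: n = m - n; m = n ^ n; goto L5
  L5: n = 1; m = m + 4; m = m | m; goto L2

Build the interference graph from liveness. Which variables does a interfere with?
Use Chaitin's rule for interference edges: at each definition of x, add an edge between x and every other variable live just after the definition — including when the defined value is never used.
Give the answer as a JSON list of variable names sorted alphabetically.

Per-block:
  L0: def={n,p} ue=∅
  L1: def={a} ue={n}
  L2: def={m,p,q} ue={p}
  L3: def={m} ue=∅
  L4: def={m,n} ue={m,n}
  L5: def={m,n} ue={m}

Live sets:
  L0: in=∅ out={n,p}
  L1: in={n} out=∅
  L2: in={n,p} out={m,n,p}
  L3: in={n,p} out={m,n,p}
  L4: in={m,n,p} out={m,p}
  L5: in={m,p} out={n,p}

Interference:
  a: {n}
  m: {n,p,q}
  n: {a,m,p,q}
  p: {m,n,q}
  q: {m,n,p}

N(a) = ["n"]

Answer: ["n"]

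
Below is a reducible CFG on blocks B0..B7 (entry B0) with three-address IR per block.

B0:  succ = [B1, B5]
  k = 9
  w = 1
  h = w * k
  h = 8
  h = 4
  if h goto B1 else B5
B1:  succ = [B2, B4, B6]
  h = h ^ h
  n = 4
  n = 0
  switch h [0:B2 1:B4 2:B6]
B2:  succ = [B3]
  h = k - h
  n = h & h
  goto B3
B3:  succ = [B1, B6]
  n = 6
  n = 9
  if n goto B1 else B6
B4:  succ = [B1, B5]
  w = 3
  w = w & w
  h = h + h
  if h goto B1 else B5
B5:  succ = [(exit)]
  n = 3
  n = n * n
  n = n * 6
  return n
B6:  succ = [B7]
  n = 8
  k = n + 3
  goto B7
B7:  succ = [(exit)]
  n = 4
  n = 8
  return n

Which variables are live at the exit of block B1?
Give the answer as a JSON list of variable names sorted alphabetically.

Answer: ["h", "k"]

Derivation:
Per-block:
  B0 def {h,k,w} use ∅
  B1 def {h,n} use {h}
  B2 def {h,n} use {h,k}
  B3 def {n} use ∅
  B4 def {h,w} use {h}
  B5 def {n} use ∅
  B6 def {k,n} use ∅
  B7 def {n} use ∅

Backward fixpoint:
  live B0: ∅→{h,k}
  live B1: {h,k}→{h,k}
  live B2: {h,k}→{h,k}
  live B3: {h,k}→{h,k}
  live B4: {h,k}→{h,k}
  live B5: ∅→∅
  live B6: ∅→∅
  live B7: ∅→∅

live-out(B1) = ["h", "k"]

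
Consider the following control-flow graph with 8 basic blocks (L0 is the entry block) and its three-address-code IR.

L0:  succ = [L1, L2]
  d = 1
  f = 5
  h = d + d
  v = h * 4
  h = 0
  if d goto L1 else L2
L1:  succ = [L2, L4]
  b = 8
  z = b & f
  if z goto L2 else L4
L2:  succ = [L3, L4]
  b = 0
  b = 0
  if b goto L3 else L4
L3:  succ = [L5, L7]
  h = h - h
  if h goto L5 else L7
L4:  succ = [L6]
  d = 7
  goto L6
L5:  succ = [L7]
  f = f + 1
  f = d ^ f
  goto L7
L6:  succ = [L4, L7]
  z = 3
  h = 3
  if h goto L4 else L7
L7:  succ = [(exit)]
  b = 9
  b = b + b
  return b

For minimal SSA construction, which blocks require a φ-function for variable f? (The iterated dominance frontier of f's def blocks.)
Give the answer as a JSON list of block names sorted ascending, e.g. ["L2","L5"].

Answer: ["L7"]

Analysis:
idom tree: L1←L0 L2←L0 L3←L2 L4←L0 L5←L3 L6←L4 L7←L0
Dom at joins:
  L2: preds {L0,L1}: {L0} ∩ {L0,L1} = {L0}; idom=L0
  L4: preds {L1,L2,L6}: {L0,L1} ∩ {L0,L2} ∩ {L0,L4,L6} = {L0}; idom=L0
  L7: preds {L3,L5,L6}: {L0,L2,L3} ∩ {L0,L2,L3,L5} ∩ {L0,L4,L6} = {L0}; idom=L0

DF derivation:
  join L2 pred L0: · stop@L0
  join L2 pred L1: L1 stop@L0
  join L4 pred L1: L1 stop@L0
  join L4 pred L2: L2 stop@L0
  join L4 pred L6: L6→L4 stop@L0
  join L7 pred L3: L3→L2 stop@L0
  join L7 pred L5: L5→L3→L2 stop@L0
  join L7 pred L6: L6→L4 stop@L0
  L0 → ∅
  L1 → {L2,L4}
  L2 → {L4,L7}
  L3 → {L7}
  L4 → {L4,L7}
  L5 → {L7}
  L6 → {L4,L7}
  L7 → ∅

φ for f: defs {L0,L5}
  DF⁺ = {L7}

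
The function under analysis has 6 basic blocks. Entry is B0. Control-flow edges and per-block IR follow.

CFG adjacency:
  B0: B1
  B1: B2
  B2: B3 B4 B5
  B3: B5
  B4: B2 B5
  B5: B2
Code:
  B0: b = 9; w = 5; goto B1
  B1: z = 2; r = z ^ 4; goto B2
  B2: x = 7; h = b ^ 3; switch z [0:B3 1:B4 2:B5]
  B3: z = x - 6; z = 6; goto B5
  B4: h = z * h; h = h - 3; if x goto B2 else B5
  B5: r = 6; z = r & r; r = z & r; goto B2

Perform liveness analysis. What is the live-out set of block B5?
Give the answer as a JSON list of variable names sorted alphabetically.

def/use:
  B0: {b,w} / ∅
  B1: {r,z} / ∅
  B2: {h,x} / {b,z}
  B3: {z} / {x}
  B4: {h} / {h,x,z}
  B5: {r,z} / ∅

Backward fixpoint:
  B0 li=∅ lo={b}
  B1 li={b} lo={b,z}
  B2 li={b,z} lo={b,h,x,z}
  B3 li={b,x} lo={b}
  B4 li={b,h,x,z} lo={b,z}
  B5 li={b} lo={b,z}

live-out(B5) = ["b", "z"]

Answer: ["b", "z"]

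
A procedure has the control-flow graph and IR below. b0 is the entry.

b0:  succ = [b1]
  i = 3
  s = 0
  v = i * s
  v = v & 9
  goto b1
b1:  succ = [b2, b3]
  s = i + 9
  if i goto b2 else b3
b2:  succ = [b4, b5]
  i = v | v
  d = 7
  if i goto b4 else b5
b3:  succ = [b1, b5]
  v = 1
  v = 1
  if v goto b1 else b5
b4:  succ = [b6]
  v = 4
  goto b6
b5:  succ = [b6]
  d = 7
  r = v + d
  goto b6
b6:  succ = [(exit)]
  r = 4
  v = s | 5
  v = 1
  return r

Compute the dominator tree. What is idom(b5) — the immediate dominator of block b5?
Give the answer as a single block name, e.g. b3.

Answer: b1

Analysis:
idom tree: b1←b0 b2←b1 b3←b1 b4←b2 b5←b1 b6←b1
Dom at joins:
  b1: preds {b0,b3}: {b0} ∩ {b0,b1,b3} = {b0}; idom=b0
  b5: preds {b2,b3}: {b0,b1,b2} ∩ {b0,b1,b3} = {b0,b1}; idom=b1
  b6: preds {b4,b5}: {b0,b1,b2,b4} ∩ {b0,b1,b5} = {b0,b1}; idom=b1

idom(b5) = b1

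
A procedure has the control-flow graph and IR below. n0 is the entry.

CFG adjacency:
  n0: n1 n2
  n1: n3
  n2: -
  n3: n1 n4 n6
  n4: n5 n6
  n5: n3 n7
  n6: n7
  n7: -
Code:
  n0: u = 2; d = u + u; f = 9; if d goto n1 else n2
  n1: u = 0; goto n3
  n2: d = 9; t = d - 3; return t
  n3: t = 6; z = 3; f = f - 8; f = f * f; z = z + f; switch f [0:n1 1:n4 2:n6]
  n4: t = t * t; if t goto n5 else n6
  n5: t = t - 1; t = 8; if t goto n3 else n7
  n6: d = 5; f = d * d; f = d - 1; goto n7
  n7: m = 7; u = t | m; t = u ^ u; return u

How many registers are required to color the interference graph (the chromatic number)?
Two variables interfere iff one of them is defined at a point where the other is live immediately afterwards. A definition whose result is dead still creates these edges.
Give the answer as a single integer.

def/use:
  n0: def={d,f,u} ue=∅
  n1: def={u} ue=∅
  n2: def={d,t} ue=∅
  n3: def={f,t,z} ue={f}
  n4: def={t} ue={t}
  n5: def={t} ue={t}
  n6: def={d,f} ue=∅
  n7: def={m,t,u} ue={t}

Live sets:
  n0: in=∅ out={f}
  n1: in={f} out={f}
  n2: in=∅ out=∅
  n3: in={f} out={f,t}
  n4: in={f,t} out={f,t}
  n5: in={f,t} out={f,t}
  n6: in={t} out={t}
  n7: in={t} out=∅

Interference:
  d: {f,t}
  f: {d,t,u,z}
  m: {t}
  t: {d,f,m,u,z}
  u: {f,t}
  z: {f,t}

Registers:
  {d,f,t} pairwise interfere (3-clique) ⇒ χ ≥ 3
  3-colouring: r0={t}  r1={f,m}  r2={d,u,z}
  χ = 3

Answer: 3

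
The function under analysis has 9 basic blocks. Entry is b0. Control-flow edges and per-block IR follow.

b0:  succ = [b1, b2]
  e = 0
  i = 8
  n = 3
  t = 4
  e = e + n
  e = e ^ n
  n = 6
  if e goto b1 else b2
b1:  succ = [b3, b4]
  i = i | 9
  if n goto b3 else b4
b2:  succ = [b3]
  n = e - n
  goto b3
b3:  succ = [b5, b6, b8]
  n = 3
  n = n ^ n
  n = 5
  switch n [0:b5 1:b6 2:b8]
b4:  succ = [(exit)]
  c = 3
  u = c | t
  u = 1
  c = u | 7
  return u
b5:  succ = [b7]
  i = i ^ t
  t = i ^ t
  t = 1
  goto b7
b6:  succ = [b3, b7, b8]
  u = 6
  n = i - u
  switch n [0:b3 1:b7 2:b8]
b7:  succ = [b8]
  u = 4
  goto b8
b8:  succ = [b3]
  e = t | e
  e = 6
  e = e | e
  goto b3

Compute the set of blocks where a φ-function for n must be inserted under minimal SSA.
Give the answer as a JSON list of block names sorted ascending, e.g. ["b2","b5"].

idom tree: b1←b0 b2←b0 b3←b0 b4←b1 b5←b3 b6←b3 b7←b3 b8←b3
Dom at joins:
  b3: preds {b1,b2,b6,b8}: {b0,b1} ∩ {b0,b2} ∩ {b0,b3,b6} ∩ {b0,b3,b8} = {b0}; idom=b0
  b7: preds {b5,b6}: {b0,b3,b5} ∩ {b0,b3,b6} = {b0,b3}; idom=b3
  b8: preds {b3,b6,b7}: {b0,b3} ∩ {b0,b3,b6} ∩ {b0,b3,b7} = {b0,b3}; idom=b3

DF derivation:
  join b3 pred b1: b1 stop@b0
  join b3 pred b2: b2 stop@b0
  join b3 pred b6: b6→b3 stop@b0
  join b3 pred b8: b8→b3 stop@b0
  join b7 pred b5: b5 stop@b3
  join b7 pred b6: b6 stop@b3
  join b8 pred b3: · stop@b3
  join b8 pred b6: b6 stop@b3
  join b8 pred b7: b7 stop@b3
  b0: DF=∅
  b1: DF={b3}
  b2: DF={b3}
  b3: DF={b3}
  b4: DF=∅
  b5: DF={b7}
  b6: DF={b3,b7,b8}
  b7: DF={b8}
  b8: DF={b3}

φ for n: defs {b0,b2,b3,b6}
  DF⁺ = {b3,b7,b8}

Answer: ["b3", "b7", "b8"]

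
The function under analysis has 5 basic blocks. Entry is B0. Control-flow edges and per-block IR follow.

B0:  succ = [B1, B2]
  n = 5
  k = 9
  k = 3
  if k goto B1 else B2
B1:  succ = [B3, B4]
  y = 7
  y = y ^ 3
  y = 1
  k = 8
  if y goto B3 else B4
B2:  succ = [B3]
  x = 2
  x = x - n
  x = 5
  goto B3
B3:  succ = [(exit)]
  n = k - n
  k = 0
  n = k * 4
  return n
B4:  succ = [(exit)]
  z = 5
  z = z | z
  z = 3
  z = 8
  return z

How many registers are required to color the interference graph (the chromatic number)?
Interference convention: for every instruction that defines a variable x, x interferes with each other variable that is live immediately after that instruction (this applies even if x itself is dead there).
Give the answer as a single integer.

Answer: 3

Analysis:
Per-block:
  B0: def={k,n} ue=∅
  B1: def={k,y} ue=∅
  B2: def={x} ue={n}
  B3: def={k,n} ue={k,n}
  B4: def={z} ue=∅

Live sets:
  B0 li=∅ lo={k,n}
  B1 li={n} lo={k,n}
  B2 li={k,n} lo={k,n}
  B3 li={k,n} lo=∅
  B4 li=∅ lo=∅

Interfere edges:
  k: {n,x,y}
  n: {k,x,y}
  x: {k,n}
  y: {k,n}
  z: ∅

Colouring:
  clique {k,n,x} ⇒ need ≥ 3
  assign k→c0 n→c1 x→c2 y→c2 z→c0 — no edge inside a register ⇒ χ ≤ 3
  χ = 3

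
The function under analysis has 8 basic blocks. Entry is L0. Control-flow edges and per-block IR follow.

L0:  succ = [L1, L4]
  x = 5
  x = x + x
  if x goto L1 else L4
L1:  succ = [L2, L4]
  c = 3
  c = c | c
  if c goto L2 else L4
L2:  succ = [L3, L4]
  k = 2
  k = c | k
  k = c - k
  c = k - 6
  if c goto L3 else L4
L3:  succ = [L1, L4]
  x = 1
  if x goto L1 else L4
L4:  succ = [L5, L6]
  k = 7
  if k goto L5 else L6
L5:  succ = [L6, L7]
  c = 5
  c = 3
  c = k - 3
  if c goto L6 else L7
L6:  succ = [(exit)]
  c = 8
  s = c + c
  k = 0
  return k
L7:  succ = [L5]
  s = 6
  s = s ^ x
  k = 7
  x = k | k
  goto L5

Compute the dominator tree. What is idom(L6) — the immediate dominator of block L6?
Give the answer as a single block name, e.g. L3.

Answer: L4

Analysis:
idom tree: L1←L0 L2←L1 L3←L2 L4←L0 L5←L4 L6←L4 L7←L5
Dom at joins:
  L1: preds {L0,L3}: {L0} ∩ {L0,L1,L2,L3} = {L0}; idom=L0
  L4: preds {L0,L1,L2,L3}: {L0} ∩ {L0,L1} ∩ {L0,L1,L2} ∩ {L0,L1,L2,L3} = {L0}; idom=L0
  L5: preds {L4,L7}: {L0,L4} ∩ {L0,L4,L5,L7} = {L0,L4}; idom=L4
  L6: preds {L4,L5}: {L0,L4} ∩ {L0,L4,L5} = {L0,L4}; idom=L4

idom(L6) = L4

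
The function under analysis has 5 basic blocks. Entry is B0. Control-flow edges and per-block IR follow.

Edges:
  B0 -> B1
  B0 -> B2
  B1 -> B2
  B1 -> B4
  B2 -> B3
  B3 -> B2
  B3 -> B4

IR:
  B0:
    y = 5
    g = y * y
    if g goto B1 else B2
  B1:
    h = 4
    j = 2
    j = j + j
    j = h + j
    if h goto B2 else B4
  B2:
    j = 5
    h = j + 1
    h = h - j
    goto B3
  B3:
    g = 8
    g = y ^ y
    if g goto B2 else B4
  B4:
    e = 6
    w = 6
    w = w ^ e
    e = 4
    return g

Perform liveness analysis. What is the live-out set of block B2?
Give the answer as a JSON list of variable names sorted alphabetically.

Block summaries:
  B0 def {g,y} use ∅
  B1 def {h,j} use ∅
  B2 def {h,j} use ∅
  B3 def {g} use {y}
  B4 def {e,w} use {g}

Live sets:
  live B0: ∅→{g,y}
  live B1: {g,y}→{g,y}
  live B2: {y}→{y}
  live B3: {y}→{g,y}
  live B4: {g}→∅

live-out(B2) = ["y"]

Answer: ["y"]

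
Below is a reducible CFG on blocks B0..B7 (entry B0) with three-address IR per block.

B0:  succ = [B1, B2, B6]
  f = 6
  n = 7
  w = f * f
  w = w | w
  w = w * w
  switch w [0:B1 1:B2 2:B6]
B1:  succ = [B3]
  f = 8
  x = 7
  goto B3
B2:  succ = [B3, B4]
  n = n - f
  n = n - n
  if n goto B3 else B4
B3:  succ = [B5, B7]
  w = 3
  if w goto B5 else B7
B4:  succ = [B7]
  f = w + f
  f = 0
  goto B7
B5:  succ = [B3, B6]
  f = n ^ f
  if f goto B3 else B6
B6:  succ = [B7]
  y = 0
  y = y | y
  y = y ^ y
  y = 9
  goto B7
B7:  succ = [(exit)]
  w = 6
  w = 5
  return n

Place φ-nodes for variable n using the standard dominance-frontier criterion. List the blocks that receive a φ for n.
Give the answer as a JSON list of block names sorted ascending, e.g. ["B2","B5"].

idom tree: B1←B0 B2←B0 B3←B0 B4←B2 B5←B3 B6←B0 B7←B0
Dom at joins:
  B3: preds {B1,B2,B5}: {B0,B1} ∩ {B0,B2} ∩ {B0,B3,B5} = {B0}; idom=B0
  B6: preds {B0,B5}: {B0} ∩ {B0,B3,B5} = {B0}; idom=B0
  B7: preds {B3,B4,B6}: {B0,B3} ∩ {B0,B2,B4} ∩ {B0,B6} = {B0}; idom=B0

Frontier:
  join B3 pred B1: B1 stop@B0
  join B3 pred B2: B2 stop@B0
  join B3 pred B5: B5→B3 stop@B0
  join B6 pred B0: · stop@B0
  join B6 pred B5: B5→B3 stop@B0
  join B7 pred B3: B3 stop@B0
  join B7 pred B4: B4→B2 stop@B0
  join B7 pred B6: B6 stop@B0
  B0: DF=∅
  B1: DF={B3}
  B2: DF={B3,B7}
  B3: DF={B3,B6,B7}
  B4: DF={B7}
  B5: DF={B3,B6}
  B6: DF={B7}
  B7: DF=∅

φ for n: defs {B0,B2}
  DF⁺ = {B3,B6,B7}

Answer: ["B3", "B6", "B7"]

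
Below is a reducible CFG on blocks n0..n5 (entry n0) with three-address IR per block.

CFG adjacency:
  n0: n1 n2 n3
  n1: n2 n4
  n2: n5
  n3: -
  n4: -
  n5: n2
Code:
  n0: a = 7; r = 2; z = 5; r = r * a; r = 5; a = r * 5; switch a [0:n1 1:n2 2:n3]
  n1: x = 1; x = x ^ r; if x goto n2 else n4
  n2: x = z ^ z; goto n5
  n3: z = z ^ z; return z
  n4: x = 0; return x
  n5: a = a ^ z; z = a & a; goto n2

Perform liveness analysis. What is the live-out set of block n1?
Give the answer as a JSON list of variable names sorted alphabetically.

Answer: ["a", "z"]

Analysis:
Per-block:
  n0: def={a,r,z} ue=∅
  n1: def={x} ue={r}
  n2: def={x} ue={z}
  n3: def={z} ue={z}
  n4: def={x} ue=∅
  n5: def={a,z} ue={a,z}

Backward fixpoint:
  n0: in=∅ out={a,r,z}
  n1: in={a,r,z} out={a,z}
  n2: in={a,z} out={a,z}
  n3: in={z} out=∅
  n4: in=∅ out=∅
  n5: in={a,z} out={a,z}

live-out(n1) = ["a", "z"]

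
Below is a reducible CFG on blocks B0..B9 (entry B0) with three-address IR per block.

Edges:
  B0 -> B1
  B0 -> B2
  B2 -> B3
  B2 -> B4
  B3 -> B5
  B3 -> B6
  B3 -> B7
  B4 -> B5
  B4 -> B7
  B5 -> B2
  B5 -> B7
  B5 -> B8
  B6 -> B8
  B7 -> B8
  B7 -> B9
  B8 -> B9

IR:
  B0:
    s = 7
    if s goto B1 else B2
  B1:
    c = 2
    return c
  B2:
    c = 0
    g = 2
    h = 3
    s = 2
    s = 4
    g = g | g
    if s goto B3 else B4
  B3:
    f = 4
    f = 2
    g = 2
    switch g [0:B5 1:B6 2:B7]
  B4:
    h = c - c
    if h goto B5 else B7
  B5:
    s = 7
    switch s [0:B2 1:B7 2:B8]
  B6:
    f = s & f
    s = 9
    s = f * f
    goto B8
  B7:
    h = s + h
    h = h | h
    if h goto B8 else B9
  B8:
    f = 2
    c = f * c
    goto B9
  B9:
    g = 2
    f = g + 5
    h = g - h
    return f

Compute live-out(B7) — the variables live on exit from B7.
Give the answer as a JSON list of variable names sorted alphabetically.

Block summaries:
  B0: {s} / ∅
  B1: {c} / ∅
  B2: {c,g,h,s} / ∅
  B3: {f,g} / ∅
  B4: {h} / {c}
  B5: {s} / ∅
  B6: {f,s} / {f,s}
  B7: {h} / {h,s}
  B8: {c,f} / {c}
  B9: {f,g,h} / {h}

Live sets:
  B0: in=∅ out=∅
  B1: in=∅ out=∅
  B2: in=∅ out={c,h,s}
  B3: in={c,h,s} out={c,f,h,s}
  B4: in={c,s} out={c,h,s}
  B5: in={c,h} out={c,h,s}
  B6: in={c,f,h,s} out={c,h}
  B7: in={c,h,s} out={c,h}
  B8: in={c,h} out={h}
  B9: in={h} out=∅

live-out(B7) = ["c", "h"]

Answer: ["c", "h"]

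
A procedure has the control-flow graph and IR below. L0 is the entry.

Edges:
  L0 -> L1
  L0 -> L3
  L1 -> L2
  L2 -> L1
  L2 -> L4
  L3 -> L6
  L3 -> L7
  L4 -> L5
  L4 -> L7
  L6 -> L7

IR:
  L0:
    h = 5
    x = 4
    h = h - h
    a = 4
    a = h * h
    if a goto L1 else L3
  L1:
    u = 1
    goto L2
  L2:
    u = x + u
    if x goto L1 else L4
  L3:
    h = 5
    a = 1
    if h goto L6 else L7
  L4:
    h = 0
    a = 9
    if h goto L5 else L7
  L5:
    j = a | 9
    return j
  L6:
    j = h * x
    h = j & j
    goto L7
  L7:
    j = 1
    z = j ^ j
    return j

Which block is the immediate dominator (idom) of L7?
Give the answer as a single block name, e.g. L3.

idom tree: L1←L0 L2←L1 L3←L0 L4←L2 L5←L4 L6←L3 L7←L0
Dom∩ at merges:
  L1: preds {L0,L2}: {L0} ∩ {L0,L1,L2} = {L0}; idom=L0
  L7: preds {L3,L4,L6}: {L0,L3} ∩ {L0,L1,L2,L4} ∩ {L0,L3,L6} = {L0}; idom=L0

idom(L7) = L0

Answer: L0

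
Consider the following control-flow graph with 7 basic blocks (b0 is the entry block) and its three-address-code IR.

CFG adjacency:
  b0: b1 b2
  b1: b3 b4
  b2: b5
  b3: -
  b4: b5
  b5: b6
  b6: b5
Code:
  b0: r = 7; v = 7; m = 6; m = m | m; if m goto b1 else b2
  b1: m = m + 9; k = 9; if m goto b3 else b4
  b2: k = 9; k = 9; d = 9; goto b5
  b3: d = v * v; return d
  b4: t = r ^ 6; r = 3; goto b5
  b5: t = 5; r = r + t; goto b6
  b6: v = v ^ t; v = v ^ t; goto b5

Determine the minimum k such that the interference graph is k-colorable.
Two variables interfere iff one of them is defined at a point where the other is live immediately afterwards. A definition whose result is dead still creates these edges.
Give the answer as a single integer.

def/use:
  b0: def={m,r,v} ue=∅
  b1: def={k,m} ue={m}
  b2: def={d,k} ue=∅
  b3: def={d} ue={v}
  b4: def={r,t} ue={r}
  b5: def={r,t} ue={r}
  b6: def={v} ue={t,v}

Liveness:
  b0 li=∅ lo={m,r,v}
  b1 li={m,r,v} lo={r,v}
  b2 li={r,v} lo={r,v}
  b3 li={v} lo=∅
  b4 li={r,v} lo={r,v}
  b5 li={r,v} lo={r,t,v}
  b6 li={r,t,v} lo={r,v}

Interfere edges:
  d↔{r,v}
  k↔{m,r,v}
  m↔{k,r,v}
  r↔{d,k,m,t,v}
  t↔{r,v}
  v↔{d,k,m,r,t}

Registers:
  clique {k,m,r,v} ⇒ need ≥ 4
  assign d→c2 k→c2 m→c3 r→c0 t→c2 v→c1 — no edge inside a register ⇒ χ ≤ 4
  χ = 4

Answer: 4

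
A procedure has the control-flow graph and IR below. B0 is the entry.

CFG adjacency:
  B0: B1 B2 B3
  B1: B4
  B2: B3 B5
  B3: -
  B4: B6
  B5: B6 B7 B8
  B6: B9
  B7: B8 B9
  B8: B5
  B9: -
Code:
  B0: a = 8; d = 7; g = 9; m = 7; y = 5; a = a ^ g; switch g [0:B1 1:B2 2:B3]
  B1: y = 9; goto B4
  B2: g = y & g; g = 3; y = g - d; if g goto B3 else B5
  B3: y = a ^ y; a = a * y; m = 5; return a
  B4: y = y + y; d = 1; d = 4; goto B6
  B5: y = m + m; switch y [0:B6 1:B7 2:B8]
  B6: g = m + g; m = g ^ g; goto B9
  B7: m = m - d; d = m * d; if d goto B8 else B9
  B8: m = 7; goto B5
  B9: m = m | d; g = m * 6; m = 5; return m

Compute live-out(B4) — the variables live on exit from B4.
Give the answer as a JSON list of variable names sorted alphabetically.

Block summaries:
  B0 def {a,d,g,m,y} use ∅
  B1 def {y} use ∅
  B2 def {g,y} use {d,g,y}
  B3 def {a,m,y} use {a,y}
  B4 def {d,y} use {y}
  B5 def {y} use {m}
  B6 def {g,m} use {g,m}
  B7 def {d,m} use {d,m}
  B8 def {m} use ∅
  B9 def {g,m} use {d,m}

Backward fixpoint:
  B0: in=∅ out={a,d,g,m,y}
  B1: in={g,m} out={g,m,y}
  B2: in={a,d,g,m,y} out={a,d,g,m,y}
  B3: in={a,y} out=∅
  B4: in={g,m,y} out={d,g,m}
  B5: in={d,g,m} out={d,g,m}
  B6: in={d,g,m} out={d,m}
  B7: in={d,g,m} out={d,g,m}
  B8: in={d,g} out={d,g,m}
  B9: in={d,m} out=∅

live-out(B4) = ["d", "g", "m"]

Answer: ["d", "g", "m"]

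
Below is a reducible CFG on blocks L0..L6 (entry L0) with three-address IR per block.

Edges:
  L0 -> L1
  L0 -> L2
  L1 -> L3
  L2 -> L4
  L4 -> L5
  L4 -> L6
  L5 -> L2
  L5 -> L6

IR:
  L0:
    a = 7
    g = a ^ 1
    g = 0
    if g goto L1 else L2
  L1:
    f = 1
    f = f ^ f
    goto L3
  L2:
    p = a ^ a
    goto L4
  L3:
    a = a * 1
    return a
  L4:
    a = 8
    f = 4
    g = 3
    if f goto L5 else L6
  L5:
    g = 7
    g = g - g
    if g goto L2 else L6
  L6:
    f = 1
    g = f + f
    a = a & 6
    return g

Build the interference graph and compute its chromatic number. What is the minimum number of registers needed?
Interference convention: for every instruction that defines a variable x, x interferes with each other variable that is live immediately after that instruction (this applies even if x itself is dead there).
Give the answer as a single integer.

def/use:
  L0 def {a,g} use ∅
  L1 def {f} use ∅
  L2 def {p} use {a}
  L3 def {a} use {a}
  L4 def {a,f,g} use ∅
  L5 def {g} use ∅
  L6 def {a,f,g} use {a}

Liveness:
  live L0: ∅→{a}
  live L1: {a}→{a}
  live L2: {a}→∅
  live L3: {a}→∅
  live L4: ∅→{a}
  live L5: {a}→{a}
  live L6: {a}→∅

Interfere edges:
  a: {f,g}
  f: {a,g}
  g: {a,f}
  p: ∅

Colouring:
  lower bound: {a,f,g} mutually conflict ⇒ χ ≥ 3
  assign a→c0 f→c1 g→c2 p→c0 — no edge inside a register ⇒ χ ≤ 3
  χ = 3

Answer: 3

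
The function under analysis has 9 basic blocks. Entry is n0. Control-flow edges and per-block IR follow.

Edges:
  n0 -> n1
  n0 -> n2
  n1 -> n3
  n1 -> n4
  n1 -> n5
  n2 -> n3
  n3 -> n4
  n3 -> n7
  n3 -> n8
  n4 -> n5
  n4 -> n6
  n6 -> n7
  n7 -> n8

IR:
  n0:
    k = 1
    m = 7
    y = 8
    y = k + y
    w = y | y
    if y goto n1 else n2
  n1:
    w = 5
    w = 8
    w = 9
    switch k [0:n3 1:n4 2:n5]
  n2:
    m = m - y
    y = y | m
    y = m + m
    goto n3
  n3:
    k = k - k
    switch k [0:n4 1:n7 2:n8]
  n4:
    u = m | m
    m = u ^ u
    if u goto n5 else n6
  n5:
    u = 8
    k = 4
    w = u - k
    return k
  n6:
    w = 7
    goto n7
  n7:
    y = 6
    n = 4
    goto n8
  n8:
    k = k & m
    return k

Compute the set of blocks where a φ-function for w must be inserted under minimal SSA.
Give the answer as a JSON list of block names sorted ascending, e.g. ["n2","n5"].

Answer: ["n3", "n4", "n5", "n7", "n8"]

Working:
idom tree: n1←n0 n2←n0 n3←n0 n4←n0 n5←n0 n6←n4 n7←n0 n8←n0
Dom∩ at merges:
  n3: preds {n1,n2}: {n0,n1} ∩ {n0,n2} = {n0}; idom=n0
  n4: preds {n1,n3}: {n0,n1} ∩ {n0,n3} = {n0}; idom=n0
  n5: preds {n1,n4}: {n0,n1} ∩ {n0,n4} = {n0}; idom=n0
  n7: preds {n3,n6}: {n0,n3} ∩ {n0,n4,n6} = {n0}; idom=n0
  n8: preds {n3,n7}: {n0,n3} ∩ {n0,n7} = {n0}; idom=n0

Frontier:
  join n3 pred n1: n1 stop@n0
  join n3 pred n2: n2 stop@n0
  join n4 pred n1: n1 stop@n0
  join n4 pred n3: n3 stop@n0
  join n5 pred n1: n1 stop@n0
  join n5 pred n4: n4 stop@n0
  join n7 pred n3: n3 stop@n0
  join n7 pred n6: n6→n4 stop@n0
  join n8 pred n3: n3 stop@n0
  join n8 pred n7: n7 stop@n0
  n0: DF=∅
  n1: DF={n3,n4,n5}
  n2: DF={n3}
  n3: DF={n4,n7,n8}
  n4: DF={n5,n7}
  n5: DF=∅
  n6: DF={n7}
  n7: DF={n8}
  n8: DF=∅

φ for w: defs {n0,n1,n5,n6}
  DF⁺ = {n3,n4,n5,n7,n8}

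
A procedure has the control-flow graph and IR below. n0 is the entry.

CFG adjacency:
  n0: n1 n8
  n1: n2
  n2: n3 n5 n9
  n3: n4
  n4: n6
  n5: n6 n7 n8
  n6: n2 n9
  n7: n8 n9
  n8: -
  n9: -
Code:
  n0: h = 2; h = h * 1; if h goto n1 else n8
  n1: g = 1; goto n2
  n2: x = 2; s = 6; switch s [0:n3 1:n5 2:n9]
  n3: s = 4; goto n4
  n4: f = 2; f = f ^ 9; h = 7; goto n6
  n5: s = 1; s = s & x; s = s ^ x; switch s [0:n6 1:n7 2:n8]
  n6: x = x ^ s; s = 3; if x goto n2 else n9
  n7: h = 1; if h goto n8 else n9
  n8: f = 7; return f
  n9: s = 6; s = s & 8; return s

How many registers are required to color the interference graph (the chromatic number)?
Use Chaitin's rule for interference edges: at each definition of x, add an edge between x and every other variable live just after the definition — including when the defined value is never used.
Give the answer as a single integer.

Block summaries:
  n0 def {h} use ∅
  n1 def {g} use ∅
  n2 def {s,x} use ∅
  n3 def {s} use ∅
  n4 def {f,h} use ∅
  n5 def {s} use {x}
  n6 def {s,x} use {s,x}
  n7 def {h} use ∅
  n8 def {f} use ∅
  n9 def {s} use ∅

Live sets:
  n0: in=∅ out=∅
  n1: in=∅ out=∅
  n2: in=∅ out={x}
  n3: in={x} out={s,x}
  n4: in={s,x} out={s,x}
  n5: in={x} out={s,x}
  n6: in={s,x} out=∅
  n7: in=∅ out=∅
  n8: in=∅ out=∅
  n9: in=∅ out=∅

Interfere edges:
  f — {s,x}
  g — ∅
  h — {s,x}
  s — {f,h,x}
  x — {f,h,s}

Colouring:
  clique {f,s,x} ⇒ need ≥ 3
  assign f→r2 g→r0 h→r2 s→r0 x→r1 — no edge inside a register ⇒ χ ≤ 3
  χ = 3

Answer: 3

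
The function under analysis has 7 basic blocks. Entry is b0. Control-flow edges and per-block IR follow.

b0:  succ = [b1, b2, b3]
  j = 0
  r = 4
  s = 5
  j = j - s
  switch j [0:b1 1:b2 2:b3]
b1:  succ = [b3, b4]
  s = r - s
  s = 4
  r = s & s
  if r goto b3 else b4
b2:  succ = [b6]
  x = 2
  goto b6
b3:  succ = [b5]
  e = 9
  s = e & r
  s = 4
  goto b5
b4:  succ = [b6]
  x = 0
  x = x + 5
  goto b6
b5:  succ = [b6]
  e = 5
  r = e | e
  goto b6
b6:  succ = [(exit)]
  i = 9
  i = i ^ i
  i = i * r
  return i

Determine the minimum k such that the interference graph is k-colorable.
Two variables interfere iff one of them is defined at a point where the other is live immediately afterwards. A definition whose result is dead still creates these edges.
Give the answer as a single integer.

def/use:
  b0: {j,r,s} / ∅
  b1: {r,s} / {r,s}
  b2: {x} / ∅
  b3: {e,s} / {r}
  b4: {x} / ∅
  b5: {e,r} / ∅
  b6: {i} / {r}

Live sets:
  b0: in=∅ out={r,s}
  b1: in={r,s} out={r}
  b2: in={r} out={r}
  b3: in={r} out=∅
  b4: in={r} out={r}
  b5: in=∅ out={r}
  b6: in={r} out=∅

Interference:
  e↔{r}
  i↔{r}
  j↔{r,s}
  r↔{e,i,j,s,x}
  s↔{j,r}
  x↔{r}

Registers:
  clique {j,r,s} ⇒ need ≥ 3
  assign e→c1 i→c1 j→c1 r→c0 s→c2 x→c1 — no edge inside a register ⇒ χ ≤ 3
  χ = 3

Answer: 3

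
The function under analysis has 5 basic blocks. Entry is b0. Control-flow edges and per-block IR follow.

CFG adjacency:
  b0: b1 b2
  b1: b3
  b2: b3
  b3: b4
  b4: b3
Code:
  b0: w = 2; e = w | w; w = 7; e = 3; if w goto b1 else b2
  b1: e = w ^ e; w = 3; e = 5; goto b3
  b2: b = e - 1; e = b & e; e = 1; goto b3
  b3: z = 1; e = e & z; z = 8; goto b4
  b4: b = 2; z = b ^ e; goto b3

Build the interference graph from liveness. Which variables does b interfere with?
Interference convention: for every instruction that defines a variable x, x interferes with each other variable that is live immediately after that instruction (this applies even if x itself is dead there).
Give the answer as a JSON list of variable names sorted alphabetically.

def/use:
  b0 def {e,w} use ∅
  b1 def {e,w} use {e,w}
  b2 def {b,e} use {e}
  b3 def {e,z} use {e}
  b4 def {b,z} use {e}

Liveness:
  b0: in=∅ out={e,w}
  b1: in={e,w} out={e}
  b2: in={e} out={e}
  b3: in={e} out={e}
  b4: in={e} out={e}

Conflict graph:
  b — {e}
  e — {b,w,z}
  w — {e}
  z — {e}

N(b) = ["e"]

Answer: ["e"]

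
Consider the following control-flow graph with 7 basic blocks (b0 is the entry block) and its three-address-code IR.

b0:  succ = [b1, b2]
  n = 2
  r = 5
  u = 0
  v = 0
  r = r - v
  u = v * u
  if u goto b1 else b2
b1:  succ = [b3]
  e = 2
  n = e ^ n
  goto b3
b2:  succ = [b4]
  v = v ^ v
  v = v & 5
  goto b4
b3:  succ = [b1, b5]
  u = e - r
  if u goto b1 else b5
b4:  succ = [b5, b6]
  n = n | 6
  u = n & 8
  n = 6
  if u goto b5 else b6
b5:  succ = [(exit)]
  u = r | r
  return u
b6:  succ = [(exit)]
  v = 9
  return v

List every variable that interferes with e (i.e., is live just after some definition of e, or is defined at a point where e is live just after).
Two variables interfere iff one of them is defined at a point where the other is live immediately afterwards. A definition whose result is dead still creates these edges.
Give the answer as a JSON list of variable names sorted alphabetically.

Per-block:
  b0: def={n,r,u,v} ue=∅
  b1: def={e,n} ue={n}
  b2: def={v} ue={v}
  b3: def={u} ue={e,r}
  b4: def={n,u} ue={n}
  b5: def={u} ue={r}
  b6: def={v} ue=∅

Live sets:
  b0 li=∅ lo={n,r,v}
  b1 li={n,r} lo={e,n,r}
  b2 li={n,r,v} lo={n,r}
  b3 li={e,n,r} lo={n,r}
  b4 li={n,r} lo={r}
  b5 li={r} lo=∅
  b6 li=∅ lo=∅

Conflict graph:
  e: {n,r}
  n: {e,r,u,v}
  r: {e,n,u,v}
  u: {n,r,v}
  v: {n,r,u}

N(e) = ["n", "r"]

Answer: ["n", "r"]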